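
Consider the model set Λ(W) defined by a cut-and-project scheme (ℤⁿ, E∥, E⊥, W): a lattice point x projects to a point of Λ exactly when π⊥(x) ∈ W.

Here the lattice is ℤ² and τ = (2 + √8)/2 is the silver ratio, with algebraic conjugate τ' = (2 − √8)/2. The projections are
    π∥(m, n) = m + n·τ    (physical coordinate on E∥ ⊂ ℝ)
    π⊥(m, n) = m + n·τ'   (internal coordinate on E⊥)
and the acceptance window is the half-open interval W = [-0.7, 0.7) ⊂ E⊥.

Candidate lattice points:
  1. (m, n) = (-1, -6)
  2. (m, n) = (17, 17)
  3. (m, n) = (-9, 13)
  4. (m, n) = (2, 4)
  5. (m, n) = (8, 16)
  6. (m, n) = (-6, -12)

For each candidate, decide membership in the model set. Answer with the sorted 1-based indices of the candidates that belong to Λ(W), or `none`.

4

Compute τ' = (2−√8)/2 = -0.4142, so π⊥(m,n) = m -0.4142·n.
#1 (-1,-6): internal coord -1 + (-6)·τ' = +1.4853; +1.4853 ∉ [-0.7, 0.7) → out
#2 (17,17): internal coord 17 + (17)·τ' = +9.9584; +9.9584 ∉ [-0.7, 0.7) → out
#3 (-9,13): internal coord -9 + (13)·τ' = -14.3848; -14.3848 ∉ [-0.7, 0.7) → out
#4 (2,4): internal coord 2 + (4)·τ' = +0.3431; +0.3431 ∈ [-0.7, 0.7) → IN Λ
#5 (8,16): internal coord 8 + (16)·τ' = +1.3726; +1.3726 ∉ [-0.7, 0.7) → out
#6 (-6,-12): internal coord -6 + (-12)·τ' = -1.0294; -1.0294 ∉ [-0.7, 0.7) → out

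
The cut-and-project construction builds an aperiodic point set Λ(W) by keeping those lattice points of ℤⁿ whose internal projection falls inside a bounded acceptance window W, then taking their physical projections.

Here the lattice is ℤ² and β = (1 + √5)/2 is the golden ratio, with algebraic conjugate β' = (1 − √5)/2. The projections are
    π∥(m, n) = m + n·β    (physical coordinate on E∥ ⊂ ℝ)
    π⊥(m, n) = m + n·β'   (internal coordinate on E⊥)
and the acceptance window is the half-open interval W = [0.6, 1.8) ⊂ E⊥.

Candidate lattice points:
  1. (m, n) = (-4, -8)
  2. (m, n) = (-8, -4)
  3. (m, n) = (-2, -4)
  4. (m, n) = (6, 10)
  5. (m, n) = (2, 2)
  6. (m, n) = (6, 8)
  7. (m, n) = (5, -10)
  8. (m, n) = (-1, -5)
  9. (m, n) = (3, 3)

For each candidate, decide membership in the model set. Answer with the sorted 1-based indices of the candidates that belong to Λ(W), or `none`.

1, 5, 6, 9

Compute β' = (1−√5)/2 = -0.618034, so π⊥(m,n) = m -0.618034·n.
[1] lift (-4,-8): star map gives 0.944272; window check 0.6 ≤ 0.944272 < 1.8 is true → IN Λ
[2] lift (-8,-4): star map gives -5.527864; window check 0.6 ≤ -5.527864 < 1.8 is false → out
[3] lift (-2,-4): star map gives 0.472136; window check 0.6 ≤ 0.472136 < 1.8 is false → out
[4] lift (6,10): star map gives -0.180340; window check 0.6 ≤ -0.180340 < 1.8 is false → out
[5] lift (2,2): star map gives 0.763932; window check 0.6 ≤ 0.763932 < 1.8 is true → IN Λ
[6] lift (6,8): star map gives 1.055728; window check 0.6 ≤ 1.055728 < 1.8 is true → IN Λ
[7] lift (5,-10): star map gives 11.180340; window check 0.6 ≤ 11.180340 < 1.8 is false → out
[8] lift (-1,-5): star map gives 2.090170; window check 0.6 ≤ 2.090170 < 1.8 is false → out
[9] lift (3,3): star map gives 1.145898; window check 0.6 ≤ 1.145898 < 1.8 is true → IN Λ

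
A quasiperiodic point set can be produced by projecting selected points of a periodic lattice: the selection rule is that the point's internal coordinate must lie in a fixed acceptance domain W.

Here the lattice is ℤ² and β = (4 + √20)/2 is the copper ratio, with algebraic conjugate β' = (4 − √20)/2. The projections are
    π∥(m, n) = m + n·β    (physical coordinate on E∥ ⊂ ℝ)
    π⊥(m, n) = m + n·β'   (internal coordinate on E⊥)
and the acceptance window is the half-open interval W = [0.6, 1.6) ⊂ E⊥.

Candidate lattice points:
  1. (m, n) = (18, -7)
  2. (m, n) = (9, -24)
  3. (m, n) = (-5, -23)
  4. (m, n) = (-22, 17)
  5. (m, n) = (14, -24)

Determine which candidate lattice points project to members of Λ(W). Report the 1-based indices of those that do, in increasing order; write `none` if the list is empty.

none

β' = (4−√20)/2 ≈ -0.2361.
candidate 1: (m,n)=(18,-7) → π∥ = 18-7·β ≈ -11.6525, π⊥ = 18-7·β' ≈ 19.6525 ∉ [0.6, 1.6) ⇒ out
candidate 2: (m,n)=(9,-24) → π∥ = 9-24·β ≈ -92.6656, π⊥ = 9-24·β' ≈ 14.6656 ∉ [0.6, 1.6) ⇒ out
candidate 3: (m,n)=(-5,-23) → π∥ = -5-23·β ≈ -102.4296, π⊥ = -5-23·β' ≈ 0.4296 ∉ [0.6, 1.6) ⇒ out
candidate 4: (m,n)=(-22,17) → π∥ = -22+17·β ≈ 50.0132, π⊥ = -22+17·β' ≈ -26.0132 ∉ [0.6, 1.6) ⇒ out
candidate 5: (m,n)=(14,-24) → π∥ = 14-24·β ≈ -87.6656, π⊥ = 14-24·β' ≈ 19.6656 ∉ [0.6, 1.6) ⇒ out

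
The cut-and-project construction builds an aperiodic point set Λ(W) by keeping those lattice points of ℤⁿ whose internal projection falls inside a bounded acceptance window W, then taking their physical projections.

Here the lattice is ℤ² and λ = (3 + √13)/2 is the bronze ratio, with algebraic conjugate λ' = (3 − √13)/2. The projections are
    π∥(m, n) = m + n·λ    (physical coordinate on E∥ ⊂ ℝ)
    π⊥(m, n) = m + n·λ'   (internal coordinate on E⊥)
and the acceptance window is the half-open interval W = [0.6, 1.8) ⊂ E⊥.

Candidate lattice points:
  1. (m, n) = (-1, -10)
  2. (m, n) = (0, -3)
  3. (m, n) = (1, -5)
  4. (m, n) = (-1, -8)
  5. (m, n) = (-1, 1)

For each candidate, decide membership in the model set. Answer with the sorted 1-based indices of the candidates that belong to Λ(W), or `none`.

2, 4

Numerically λ ≈ 3.30278 and λ' = −1/λ ≈ -0.30278.
#1 (-1,-10): internal coord -1 + (-10)·λ' = +2.02776; +2.02776 ∉ [0.6, 1.8) → out
#2 (0,-3): internal coord 0 + (-3)·λ' = +0.90833; +0.90833 ∈ [0.6, 1.8) → IN Λ
#3 (1,-5): internal coord 1 + (-5)·λ' = +2.51388; +2.51388 ∉ [0.6, 1.8) → out
#4 (-1,-8): internal coord -1 + (-8)·λ' = +1.42221; +1.42221 ∈ [0.6, 1.8) → IN Λ
#5 (-1,1): internal coord -1 + (1)·λ' = -1.30278; -1.30278 ∉ [0.6, 1.8) → out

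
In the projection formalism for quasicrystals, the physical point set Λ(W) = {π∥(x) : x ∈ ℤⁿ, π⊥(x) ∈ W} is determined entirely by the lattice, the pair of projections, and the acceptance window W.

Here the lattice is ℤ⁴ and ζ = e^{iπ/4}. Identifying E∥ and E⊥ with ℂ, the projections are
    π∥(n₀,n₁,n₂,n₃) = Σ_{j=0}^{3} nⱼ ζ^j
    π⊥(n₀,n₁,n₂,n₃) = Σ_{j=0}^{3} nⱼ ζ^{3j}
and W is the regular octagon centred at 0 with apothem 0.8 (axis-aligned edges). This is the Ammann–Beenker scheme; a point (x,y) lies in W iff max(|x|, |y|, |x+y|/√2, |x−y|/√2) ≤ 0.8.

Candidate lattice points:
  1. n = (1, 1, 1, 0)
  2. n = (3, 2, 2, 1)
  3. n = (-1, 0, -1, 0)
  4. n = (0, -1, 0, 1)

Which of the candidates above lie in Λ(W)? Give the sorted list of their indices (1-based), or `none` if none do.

With ζ = e^{iπ/4} the internal vectors are ζ^0,ζ^3,ζ^6,ζ^9.
#1 (1, 1, 1, 0): internal (0.2929, -0.2929); octagon support 0.4142 vs apothem 0.8 → ∈ W
#2 (3, 2, 2, 1): internal (2.2929, 0.1213); octagon support 2.2929 vs apothem 0.8 → ∉ W
#3 (-1, 0, -1, 0): internal (-1.0000, 1.0000); octagon support 1.4142 vs apothem 0.8 → ∉ W
#4 (0, -1, 0, 1): internal (1.4142, 0.0000); octagon support 1.4142 vs apothem 0.8 → ∉ W

1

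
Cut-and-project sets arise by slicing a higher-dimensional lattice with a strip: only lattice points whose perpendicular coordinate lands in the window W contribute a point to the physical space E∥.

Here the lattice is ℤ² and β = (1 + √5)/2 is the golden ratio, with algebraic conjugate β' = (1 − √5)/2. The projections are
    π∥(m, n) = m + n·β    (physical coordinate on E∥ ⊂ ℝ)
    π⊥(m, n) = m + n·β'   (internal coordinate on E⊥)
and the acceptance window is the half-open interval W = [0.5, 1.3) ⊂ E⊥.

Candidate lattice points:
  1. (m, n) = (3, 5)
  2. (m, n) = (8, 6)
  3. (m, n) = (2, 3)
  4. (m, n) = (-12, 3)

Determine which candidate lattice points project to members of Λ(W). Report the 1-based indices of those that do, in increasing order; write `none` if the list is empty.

Numerically β ≈ 1.61803 and β' = −1/β ≈ -0.61803.
#1 (3,5): internal coord 3 + (5)·β' = -0.09017; -0.09017 ∉ [0.5, 1.3) → out
#2 (8,6): internal coord 8 + (6)·β' = +4.29180; +4.29180 ∉ [0.5, 1.3) → out
#3 (2,3): internal coord 2 + (3)·β' = +0.14590; +0.14590 ∉ [0.5, 1.3) → out
#4 (-12,3): internal coord -12 + (3)·β' = -13.85410; -13.85410 ∉ [0.5, 1.3) → out

none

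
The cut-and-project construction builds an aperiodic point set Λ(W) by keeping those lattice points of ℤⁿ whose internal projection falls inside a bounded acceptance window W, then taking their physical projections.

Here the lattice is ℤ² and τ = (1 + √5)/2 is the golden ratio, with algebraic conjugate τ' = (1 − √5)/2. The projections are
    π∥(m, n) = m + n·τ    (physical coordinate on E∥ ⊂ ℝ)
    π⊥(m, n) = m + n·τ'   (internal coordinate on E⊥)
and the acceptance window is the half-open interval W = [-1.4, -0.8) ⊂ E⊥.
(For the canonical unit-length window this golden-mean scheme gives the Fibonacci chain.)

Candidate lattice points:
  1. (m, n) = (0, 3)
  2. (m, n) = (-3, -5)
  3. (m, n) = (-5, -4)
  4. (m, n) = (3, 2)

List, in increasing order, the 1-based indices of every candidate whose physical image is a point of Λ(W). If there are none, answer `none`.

τ' = (1−√5)/2 ≈ -0.618034.
#1 (0,3): internal coord 0 + (3)·τ' = -1.854102; -1.854102 ∉ [-1.4, -0.8) → out
#2 (-3,-5): internal coord -3 + (-5)·τ' = +0.090170; +0.090170 ∉ [-1.4, -0.8) → out
#3 (-5,-4): internal coord -5 + (-4)·τ' = -2.527864; -2.527864 ∉ [-1.4, -0.8) → out
#4 (3,2): internal coord 3 + (2)·τ' = +1.763932; +1.763932 ∉ [-1.4, -0.8) → out

none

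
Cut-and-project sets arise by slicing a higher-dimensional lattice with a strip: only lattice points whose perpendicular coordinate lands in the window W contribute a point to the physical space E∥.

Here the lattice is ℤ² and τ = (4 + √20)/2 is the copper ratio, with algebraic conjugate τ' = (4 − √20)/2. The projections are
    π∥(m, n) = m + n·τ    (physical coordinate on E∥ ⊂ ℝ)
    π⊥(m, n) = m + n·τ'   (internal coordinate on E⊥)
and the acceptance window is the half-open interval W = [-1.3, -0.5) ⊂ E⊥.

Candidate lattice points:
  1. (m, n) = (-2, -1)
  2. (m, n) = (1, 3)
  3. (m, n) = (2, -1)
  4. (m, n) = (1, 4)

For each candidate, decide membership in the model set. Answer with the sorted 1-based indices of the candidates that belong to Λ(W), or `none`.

none

Compute τ' = (4−√20)/2 = -0.2361, so π⊥(m,n) = m -0.2361·n.
[1] lift (-2,-1): star map gives -1.7639; window check -1.3 ≤ -1.7639 < -0.5 is false → out
[2] lift (1,3): star map gives 0.2918; window check -1.3 ≤ 0.2918 < -0.5 is false → out
[3] lift (2,-1): star map gives 2.2361; window check -1.3 ≤ 2.2361 < -0.5 is false → out
[4] lift (1,4): star map gives 0.0557; window check -1.3 ≤ 0.0557 < -0.5 is false → out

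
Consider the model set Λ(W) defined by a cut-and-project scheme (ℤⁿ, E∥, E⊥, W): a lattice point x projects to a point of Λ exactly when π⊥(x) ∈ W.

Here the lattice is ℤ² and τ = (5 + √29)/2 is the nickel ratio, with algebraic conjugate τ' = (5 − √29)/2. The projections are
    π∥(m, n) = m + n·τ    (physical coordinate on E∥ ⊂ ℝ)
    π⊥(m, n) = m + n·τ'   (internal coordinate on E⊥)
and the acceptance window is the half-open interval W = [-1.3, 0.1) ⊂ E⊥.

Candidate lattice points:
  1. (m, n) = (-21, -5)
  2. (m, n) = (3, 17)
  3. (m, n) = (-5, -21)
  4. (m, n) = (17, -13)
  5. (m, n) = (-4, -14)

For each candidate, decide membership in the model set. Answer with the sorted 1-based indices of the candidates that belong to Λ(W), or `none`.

τ' = (5−√29)/2 ≈ -0.1926.
candidate 1: (m,n)=(-21,-5) → π∥ = -21-5·τ ≈ -46.9629, π⊥ = -21-5·τ' ≈ -20.0371 ∉ [-1.3, 0.1) ⇒ out
candidate 2: (m,n)=(3,17) → π∥ = 3+17·τ ≈ 91.2739, π⊥ = 3+17·τ' ≈ -0.2739 ∈ [-1.3, 0.1) ⇒ IN Λ
candidate 3: (m,n)=(-5,-21) → π∥ = -5-21·τ ≈ -114.0442, π⊥ = -5-21·τ' ≈ -0.9558 ∈ [-1.3, 0.1) ⇒ IN Λ
candidate 4: (m,n)=(17,-13) → π∥ = 17-13·τ ≈ -50.5036, π⊥ = 17-13·τ' ≈ 19.5036 ∉ [-1.3, 0.1) ⇒ out
candidate 5: (m,n)=(-4,-14) → π∥ = -4-14·τ ≈ -76.6962, π⊥ = -4-14·τ' ≈ -1.3038 ∉ [-1.3, 0.1) ⇒ out

2, 3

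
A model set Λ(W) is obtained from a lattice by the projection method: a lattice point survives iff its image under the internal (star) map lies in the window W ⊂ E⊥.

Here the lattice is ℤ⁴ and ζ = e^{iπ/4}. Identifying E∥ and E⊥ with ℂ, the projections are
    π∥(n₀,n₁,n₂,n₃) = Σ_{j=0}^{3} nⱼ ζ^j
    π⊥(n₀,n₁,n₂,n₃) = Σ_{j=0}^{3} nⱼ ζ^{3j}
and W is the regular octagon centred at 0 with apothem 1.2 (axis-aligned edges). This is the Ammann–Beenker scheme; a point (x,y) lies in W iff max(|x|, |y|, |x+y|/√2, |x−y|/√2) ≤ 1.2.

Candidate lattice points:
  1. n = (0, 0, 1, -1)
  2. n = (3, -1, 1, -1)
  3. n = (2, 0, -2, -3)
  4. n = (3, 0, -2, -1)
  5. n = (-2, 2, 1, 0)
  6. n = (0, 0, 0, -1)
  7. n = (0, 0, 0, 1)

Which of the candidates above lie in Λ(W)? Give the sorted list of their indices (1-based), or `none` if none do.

3, 6, 7

With ζ = e^{iπ/4} the internal vectors are ζ^0,ζ^3,ζ^6,ζ^9.
#1 (0, 0, 1, -1): internal (-0.70711, -1.70711); octagon support 1.70711 vs apothem 1.2 → ∉ W
#2 (3, -1, 1, -1): internal (3.00000, -2.41421); octagon support 3.82843 vs apothem 1.2 → ∉ W
#3 (2, 0, -2, -3): internal (-0.12132, -0.12132); octagon support 0.17157 vs apothem 1.2 → ∈ W
#4 (3, 0, -2, -1): internal (2.29289, 1.29289); octagon support 2.53553 vs apothem 1.2 → ∉ W
#5 (-2, 2, 1, 0): internal (-3.41421, 0.41421); octagon support 3.41421 vs apothem 1.2 → ∉ W
#6 (0, 0, 0, -1): internal (-0.70711, -0.70711); octagon support 1.00000 vs apothem 1.2 → ∈ W
#7 (0, 0, 0, 1): internal (0.70711, 0.70711); octagon support 1.00000 vs apothem 1.2 → ∈ W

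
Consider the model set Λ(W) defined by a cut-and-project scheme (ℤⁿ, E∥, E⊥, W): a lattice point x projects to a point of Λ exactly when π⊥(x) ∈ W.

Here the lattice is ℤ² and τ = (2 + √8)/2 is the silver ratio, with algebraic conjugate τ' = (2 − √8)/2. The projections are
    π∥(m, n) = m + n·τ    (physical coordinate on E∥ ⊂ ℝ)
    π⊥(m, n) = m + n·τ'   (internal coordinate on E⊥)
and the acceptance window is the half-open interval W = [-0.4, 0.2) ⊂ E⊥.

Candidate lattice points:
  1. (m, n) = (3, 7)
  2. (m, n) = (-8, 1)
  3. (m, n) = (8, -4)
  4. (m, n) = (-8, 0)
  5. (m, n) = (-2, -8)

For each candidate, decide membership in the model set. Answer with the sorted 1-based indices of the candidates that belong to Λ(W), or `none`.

τ' = (2−√8)/2 ≈ -0.41421.
#1 (3,7): internal coord 3 + (7)·τ' = +0.10051; +0.10051 ∈ [-0.4, 0.2) → IN Λ
#2 (-8,1): internal coord -8 + (1)·τ' = -8.41421; -8.41421 ∉ [-0.4, 0.2) → out
#3 (8,-4): internal coord 8 + (-4)·τ' = +9.65685; +9.65685 ∉ [-0.4, 0.2) → out
#4 (-8,0): internal coord -8 + (0)·τ' = -8.00000; -8.00000 ∉ [-0.4, 0.2) → out
#5 (-2,-8): internal coord -2 + (-8)·τ' = +1.31371; +1.31371 ∉ [-0.4, 0.2) → out

1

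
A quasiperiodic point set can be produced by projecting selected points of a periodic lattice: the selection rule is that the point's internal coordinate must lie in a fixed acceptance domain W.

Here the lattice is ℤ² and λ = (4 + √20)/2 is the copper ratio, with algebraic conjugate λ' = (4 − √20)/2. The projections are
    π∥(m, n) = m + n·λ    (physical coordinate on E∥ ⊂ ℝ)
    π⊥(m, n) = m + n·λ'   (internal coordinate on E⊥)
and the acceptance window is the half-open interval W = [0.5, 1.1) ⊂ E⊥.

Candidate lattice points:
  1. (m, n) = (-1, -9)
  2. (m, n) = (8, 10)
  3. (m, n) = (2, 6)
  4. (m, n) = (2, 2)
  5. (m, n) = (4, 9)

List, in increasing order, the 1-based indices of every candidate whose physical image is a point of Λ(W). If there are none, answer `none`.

3

Compute λ' = (4−√20)/2 = -0.23607, so π⊥(m,n) = m -0.23607·n.
candidate 1: (m,n)=(-1,-9) → π∥ = -1-9·λ ≈ -39.12461, π⊥ = -1-9·λ' ≈ 1.12461 ∉ [0.5, 1.1) ⇒ out
candidate 2: (m,n)=(8,10) → π∥ = 8+10·λ ≈ 50.36068, π⊥ = 8+10·λ' ≈ 5.63932 ∉ [0.5, 1.1) ⇒ out
candidate 3: (m,n)=(2,6) → π∥ = 2+6·λ ≈ 27.41641, π⊥ = 2+6·λ' ≈ 0.58359 ∈ [0.5, 1.1) ⇒ IN Λ
candidate 4: (m,n)=(2,2) → π∥ = 2+2·λ ≈ 10.47214, π⊥ = 2+2·λ' ≈ 1.52786 ∉ [0.5, 1.1) ⇒ out
candidate 5: (m,n)=(4,9) → π∥ = 4+9·λ ≈ 42.12461, π⊥ = 4+9·λ' ≈ 1.87539 ∉ [0.5, 1.1) ⇒ out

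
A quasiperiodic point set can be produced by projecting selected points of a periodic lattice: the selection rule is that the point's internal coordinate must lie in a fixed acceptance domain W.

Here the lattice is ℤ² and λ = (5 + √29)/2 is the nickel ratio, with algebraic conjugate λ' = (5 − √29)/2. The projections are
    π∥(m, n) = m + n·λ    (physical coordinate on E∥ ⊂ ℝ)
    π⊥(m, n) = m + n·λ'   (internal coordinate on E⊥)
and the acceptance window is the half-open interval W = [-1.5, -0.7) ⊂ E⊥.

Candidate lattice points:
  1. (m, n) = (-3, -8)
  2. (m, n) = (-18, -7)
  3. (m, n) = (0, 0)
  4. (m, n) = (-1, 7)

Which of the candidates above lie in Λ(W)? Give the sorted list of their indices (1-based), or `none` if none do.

1

Numerically λ ≈ 5.192582 and λ' = −1/λ ≈ -0.192582.
candidate 1: (m,n)=(-3,-8) → π∥ = -3-8·λ ≈ -44.540659, π⊥ = -3-8·λ' ≈ -1.459341 ∈ [-1.5, -0.7) ⇒ IN Λ
candidate 2: (m,n)=(-18,-7) → π∥ = -18-7·λ ≈ -54.348077, π⊥ = -18-7·λ' ≈ -16.651923 ∉ [-1.5, -0.7) ⇒ out
candidate 3: (m,n)=(0,0) → π∥ = 0+0·λ ≈ 0.000000, π⊥ = 0+0·λ' ≈ 0.000000 ∉ [-1.5, -0.7) ⇒ out
candidate 4: (m,n)=(-1,7) → π∥ = -1+7·λ ≈ 35.348077, π⊥ = -1+7·λ' ≈ -2.348077 ∉ [-1.5, -0.7) ⇒ out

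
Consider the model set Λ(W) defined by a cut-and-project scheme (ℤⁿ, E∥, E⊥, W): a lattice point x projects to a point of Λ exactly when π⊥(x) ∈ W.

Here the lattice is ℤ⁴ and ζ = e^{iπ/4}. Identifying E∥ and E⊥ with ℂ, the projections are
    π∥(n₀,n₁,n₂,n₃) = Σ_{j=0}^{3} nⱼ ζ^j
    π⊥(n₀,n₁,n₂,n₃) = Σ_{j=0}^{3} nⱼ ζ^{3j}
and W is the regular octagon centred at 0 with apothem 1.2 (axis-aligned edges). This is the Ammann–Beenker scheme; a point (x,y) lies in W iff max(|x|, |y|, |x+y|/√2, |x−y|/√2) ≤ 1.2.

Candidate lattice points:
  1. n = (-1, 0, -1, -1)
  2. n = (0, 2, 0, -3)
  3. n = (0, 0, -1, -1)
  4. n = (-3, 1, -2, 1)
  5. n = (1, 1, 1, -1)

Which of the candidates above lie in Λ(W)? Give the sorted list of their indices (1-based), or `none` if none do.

Internal map: ζ^{3j} for j=0..3 gives (1,0), (−√2/2,√2/2), (0,−1), (√2/2,√2/2).
candidate 1: n = (-1, 0, -1, -1) → π⊥ ≈ (-1.70711, +0.29289); max(|x|,|y|,|x±y|/√2) = 1.70711 > 1.2 ⇒ ∉ W
candidate 2: n = (0, 2, 0, -3) → π⊥ ≈ (-3.53553, -0.70711); max(|x|,|y|,|x±y|/√2) = 3.53553 > 1.2 ⇒ ∉ W
candidate 3: n = (0, 0, -1, -1) → π⊥ ≈ (-0.70711, +0.29289); max(|x|,|y|,|x±y|/√2) = 0.70711 ≤ 1.2 ⇒ ∈ W
candidate 4: n = (-3, 1, -2, 1) → π⊥ ≈ (-3.00000, +3.41421); max(|x|,|y|,|x±y|/√2) = 4.53553 > 1.2 ⇒ ∉ W
candidate 5: n = (1, 1, 1, -1) → π⊥ ≈ (-0.41421, -1.00000); max(|x|,|y|,|x±y|/√2) = 1.00000 ≤ 1.2 ⇒ ∈ W

3, 5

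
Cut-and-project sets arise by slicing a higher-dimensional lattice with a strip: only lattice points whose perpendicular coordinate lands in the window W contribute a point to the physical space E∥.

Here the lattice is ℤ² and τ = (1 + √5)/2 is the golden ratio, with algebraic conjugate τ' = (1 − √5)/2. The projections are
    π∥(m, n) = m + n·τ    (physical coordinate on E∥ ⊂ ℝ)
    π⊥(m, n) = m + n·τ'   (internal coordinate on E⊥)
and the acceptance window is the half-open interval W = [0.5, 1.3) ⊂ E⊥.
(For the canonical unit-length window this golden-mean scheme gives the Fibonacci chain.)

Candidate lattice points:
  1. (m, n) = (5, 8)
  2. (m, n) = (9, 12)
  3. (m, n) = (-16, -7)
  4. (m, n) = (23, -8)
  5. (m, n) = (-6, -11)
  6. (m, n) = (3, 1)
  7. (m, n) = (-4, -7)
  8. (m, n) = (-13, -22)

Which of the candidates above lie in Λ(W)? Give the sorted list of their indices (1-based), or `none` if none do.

Compute τ' = (1−√5)/2 = -0.618034, so π⊥(m,n) = m -0.618034·n.
[1] lift (5,8): star map gives 0.055728; window check 0.5 ≤ 0.055728 < 1.3 is false → out
[2] lift (9,12): star map gives 1.583592; window check 0.5 ≤ 1.583592 < 1.3 is false → out
[3] lift (-16,-7): star map gives -11.673762; window check 0.5 ≤ -11.673762 < 1.3 is false → out
[4] lift (23,-8): star map gives 27.944272; window check 0.5 ≤ 27.944272 < 1.3 is false → out
[5] lift (-6,-11): star map gives 0.798374; window check 0.5 ≤ 0.798374 < 1.3 is true → IN Λ
[6] lift (3,1): star map gives 2.381966; window check 0.5 ≤ 2.381966 < 1.3 is false → out
[7] lift (-4,-7): star map gives 0.326238; window check 0.5 ≤ 0.326238 < 1.3 is false → out
[8] lift (-13,-22): star map gives 0.596748; window check 0.5 ≤ 0.596748 < 1.3 is true → IN Λ

5, 8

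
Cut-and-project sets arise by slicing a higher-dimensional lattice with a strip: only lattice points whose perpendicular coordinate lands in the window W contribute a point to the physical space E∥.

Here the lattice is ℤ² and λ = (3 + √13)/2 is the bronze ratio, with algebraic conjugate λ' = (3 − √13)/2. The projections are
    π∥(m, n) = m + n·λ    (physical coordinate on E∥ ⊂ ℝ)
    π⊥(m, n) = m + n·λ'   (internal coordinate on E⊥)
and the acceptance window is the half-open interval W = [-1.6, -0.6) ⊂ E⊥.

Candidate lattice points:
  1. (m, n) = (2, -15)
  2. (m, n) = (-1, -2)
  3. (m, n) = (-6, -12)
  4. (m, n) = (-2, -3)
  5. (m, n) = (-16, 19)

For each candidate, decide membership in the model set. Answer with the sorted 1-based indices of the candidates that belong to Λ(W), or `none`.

Numerically λ ≈ 3.30278 and λ' = −1/λ ≈ -0.30278.
#1 (2,-15): internal coord 2 + (-15)·λ' = +6.54163; +6.54163 ∉ [-1.6, -0.6) → out
#2 (-1,-2): internal coord -1 + (-2)·λ' = -0.39445; -0.39445 ∉ [-1.6, -0.6) → out
#3 (-6,-12): internal coord -6 + (-12)·λ' = -2.36669; -2.36669 ∉ [-1.6, -0.6) → out
#4 (-2,-3): internal coord -2 + (-3)·λ' = -1.09167; -1.09167 ∈ [-1.6, -0.6) → IN Λ
#5 (-16,19): internal coord -16 + (19)·λ' = -21.75274; -21.75274 ∉ [-1.6, -0.6) → out

4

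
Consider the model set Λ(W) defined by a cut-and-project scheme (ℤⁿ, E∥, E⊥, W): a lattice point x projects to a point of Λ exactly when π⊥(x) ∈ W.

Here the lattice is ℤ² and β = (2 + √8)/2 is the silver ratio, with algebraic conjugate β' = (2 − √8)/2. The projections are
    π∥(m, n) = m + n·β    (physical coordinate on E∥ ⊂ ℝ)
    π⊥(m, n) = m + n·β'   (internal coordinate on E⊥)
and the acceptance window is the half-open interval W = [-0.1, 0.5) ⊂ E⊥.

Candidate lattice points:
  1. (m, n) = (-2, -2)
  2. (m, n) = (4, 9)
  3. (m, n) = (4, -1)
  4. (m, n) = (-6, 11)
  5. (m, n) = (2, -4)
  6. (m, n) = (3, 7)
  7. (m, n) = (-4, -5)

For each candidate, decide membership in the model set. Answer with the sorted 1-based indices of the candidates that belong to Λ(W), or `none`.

2, 6

Compute β' = (2−√8)/2 = -0.4142, so π⊥(m,n) = m -0.4142·n.
[1] lift (-2,-2): star map gives -1.1716; window check -0.1 ≤ -1.1716 < 0.5 is false → out
[2] lift (4,9): star map gives 0.2721; window check -0.1 ≤ 0.2721 < 0.5 is true → IN Λ
[3] lift (4,-1): star map gives 4.4142; window check -0.1 ≤ 4.4142 < 0.5 is false → out
[4] lift (-6,11): star map gives -10.5563; window check -0.1 ≤ -10.5563 < 0.5 is false → out
[5] lift (2,-4): star map gives 3.6569; window check -0.1 ≤ 3.6569 < 0.5 is false → out
[6] lift (3,7): star map gives 0.1005; window check -0.1 ≤ 0.1005 < 0.5 is true → IN Λ
[7] lift (-4,-5): star map gives -1.9289; window check -0.1 ≤ -1.9289 < 0.5 is false → out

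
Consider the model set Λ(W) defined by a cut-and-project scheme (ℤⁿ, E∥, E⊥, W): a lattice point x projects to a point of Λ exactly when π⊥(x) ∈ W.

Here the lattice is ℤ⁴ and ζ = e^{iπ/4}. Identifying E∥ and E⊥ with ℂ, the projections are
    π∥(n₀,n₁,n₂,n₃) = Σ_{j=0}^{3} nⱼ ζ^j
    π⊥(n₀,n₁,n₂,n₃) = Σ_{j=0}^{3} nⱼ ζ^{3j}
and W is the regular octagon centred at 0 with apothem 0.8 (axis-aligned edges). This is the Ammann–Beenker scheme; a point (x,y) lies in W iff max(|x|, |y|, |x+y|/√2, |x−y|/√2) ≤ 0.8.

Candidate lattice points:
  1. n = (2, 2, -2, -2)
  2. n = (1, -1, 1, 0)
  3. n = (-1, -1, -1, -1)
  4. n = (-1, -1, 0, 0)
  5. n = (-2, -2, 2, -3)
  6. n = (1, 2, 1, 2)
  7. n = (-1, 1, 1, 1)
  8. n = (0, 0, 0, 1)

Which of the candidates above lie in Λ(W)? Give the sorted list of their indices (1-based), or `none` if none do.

4

With ζ = e^{iπ/4} the internal vectors are ζ^0,ζ^3,ζ^6,ζ^9.
candidate 1: n = (2, 2, -2, -2) → π⊥ ≈ (-0.828427, +2.000000); max(|x|,|y|,|x±y|/√2) = 2.000000 > 0.8 ⇒ ∉ W
candidate 2: n = (1, -1, 1, 0) → π⊥ ≈ (+1.707107, -1.707107); max(|x|,|y|,|x±y|/√2) = 2.414214 > 0.8 ⇒ ∉ W
candidate 3: n = (-1, -1, -1, -1) → π⊥ ≈ (-1.000000, -0.414214); max(|x|,|y|,|x±y|/√2) = 1.000000 > 0.8 ⇒ ∉ W
candidate 4: n = (-1, -1, 0, 0) → π⊥ ≈ (-0.292893, -0.707107); max(|x|,|y|,|x±y|/√2) = 0.707107 ≤ 0.8 ⇒ ∈ W
candidate 5: n = (-2, -2, 2, -3) → π⊥ ≈ (-2.707107, -5.535534); max(|x|,|y|,|x±y|/√2) = 5.828427 > 0.8 ⇒ ∉ W
candidate 6: n = (1, 2, 1, 2) → π⊥ ≈ (+1.000000, +1.828427); max(|x|,|y|,|x±y|/√2) = 2.000000 > 0.8 ⇒ ∉ W
candidate 7: n = (-1, 1, 1, 1) → π⊥ ≈ (-1.000000, +0.414214); max(|x|,|y|,|x±y|/√2) = 1.000000 > 0.8 ⇒ ∉ W
candidate 8: n = (0, 0, 0, 1) → π⊥ ≈ (+0.707107, +0.707107); max(|x|,|y|,|x±y|/√2) = 1.000000 > 0.8 ⇒ ∉ W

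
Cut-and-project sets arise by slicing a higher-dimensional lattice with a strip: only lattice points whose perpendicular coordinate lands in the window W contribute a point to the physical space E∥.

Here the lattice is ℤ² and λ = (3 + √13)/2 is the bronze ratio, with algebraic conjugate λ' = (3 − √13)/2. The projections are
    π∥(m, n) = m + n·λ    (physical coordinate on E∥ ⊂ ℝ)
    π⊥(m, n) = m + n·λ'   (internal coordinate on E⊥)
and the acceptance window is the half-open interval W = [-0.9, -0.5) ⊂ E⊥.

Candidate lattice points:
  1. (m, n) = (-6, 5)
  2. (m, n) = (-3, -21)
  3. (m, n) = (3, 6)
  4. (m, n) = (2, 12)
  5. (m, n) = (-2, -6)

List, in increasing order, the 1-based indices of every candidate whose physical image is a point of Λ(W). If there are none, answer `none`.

λ' = (3−√13)/2 ≈ -0.302776.
#1 (-6,5): internal coord -6 + (5)·λ' = -7.513878; -7.513878 ∉ [-0.9, -0.5) → out
#2 (-3,-21): internal coord -3 + (-21)·λ' = +3.358288; +3.358288 ∉ [-0.9, -0.5) → out
#3 (3,6): internal coord 3 + (6)·λ' = +1.183346; +1.183346 ∉ [-0.9, -0.5) → out
#4 (2,12): internal coord 2 + (12)·λ' = -1.633308; -1.633308 ∉ [-0.9, -0.5) → out
#5 (-2,-6): internal coord -2 + (-6)·λ' = -0.183346; -0.183346 ∉ [-0.9, -0.5) → out

none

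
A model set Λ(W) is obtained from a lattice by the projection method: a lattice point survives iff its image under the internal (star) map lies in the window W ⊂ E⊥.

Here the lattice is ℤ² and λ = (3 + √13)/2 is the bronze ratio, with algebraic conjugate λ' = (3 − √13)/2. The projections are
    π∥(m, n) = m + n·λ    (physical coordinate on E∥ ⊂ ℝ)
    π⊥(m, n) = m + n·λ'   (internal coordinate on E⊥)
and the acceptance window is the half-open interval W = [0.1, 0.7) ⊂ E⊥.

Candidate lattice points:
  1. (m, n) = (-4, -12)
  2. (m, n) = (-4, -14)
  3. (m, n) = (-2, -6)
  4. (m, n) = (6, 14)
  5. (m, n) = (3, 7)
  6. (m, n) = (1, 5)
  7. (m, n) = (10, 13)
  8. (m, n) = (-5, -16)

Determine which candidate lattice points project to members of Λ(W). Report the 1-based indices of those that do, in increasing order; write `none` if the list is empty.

Numerically λ ≈ 3.3028 and λ' = −1/λ ≈ -0.3028.
#1 (-4,-12): internal coord -4 + (-12)·λ' = -0.3667; -0.3667 ∉ [0.1, 0.7) → out
#2 (-4,-14): internal coord -4 + (-14)·λ' = +0.2389; +0.2389 ∈ [0.1, 0.7) → IN Λ
#3 (-2,-6): internal coord -2 + (-6)·λ' = -0.1833; -0.1833 ∉ [0.1, 0.7) → out
#4 (6,14): internal coord 6 + (14)·λ' = +1.7611; +1.7611 ∉ [0.1, 0.7) → out
#5 (3,7): internal coord 3 + (7)·λ' = +0.8806; +0.8806 ∉ [0.1, 0.7) → out
#6 (1,5): internal coord 1 + (5)·λ' = -0.5139; -0.5139 ∉ [0.1, 0.7) → out
#7 (10,13): internal coord 10 + (13)·λ' = +6.0639; +6.0639 ∉ [0.1, 0.7) → out
#8 (-5,-16): internal coord -5 + (-16)·λ' = -0.1556; -0.1556 ∉ [0.1, 0.7) → out

2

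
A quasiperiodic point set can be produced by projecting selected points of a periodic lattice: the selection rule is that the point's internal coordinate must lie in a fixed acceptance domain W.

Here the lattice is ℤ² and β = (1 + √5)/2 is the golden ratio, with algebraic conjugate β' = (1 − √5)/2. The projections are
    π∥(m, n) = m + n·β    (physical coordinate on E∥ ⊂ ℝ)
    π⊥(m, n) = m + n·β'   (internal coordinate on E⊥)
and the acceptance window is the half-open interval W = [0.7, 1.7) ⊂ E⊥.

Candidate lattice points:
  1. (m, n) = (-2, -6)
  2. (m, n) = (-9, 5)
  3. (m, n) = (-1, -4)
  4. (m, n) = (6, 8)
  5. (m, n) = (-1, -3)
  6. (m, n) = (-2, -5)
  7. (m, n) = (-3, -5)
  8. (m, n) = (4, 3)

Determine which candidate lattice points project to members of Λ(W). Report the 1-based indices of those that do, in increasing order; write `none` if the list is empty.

Numerically β ≈ 1.618034 and β' = −1/β ≈ -0.618034.
candidate 1: (m,n)=(-2,-6) → π∥ = -2-6·β ≈ -11.708204, π⊥ = -2-6·β' ≈ 1.708204 ∉ [0.7, 1.7) ⇒ out
candidate 2: (m,n)=(-9,5) → π∥ = -9+5·β ≈ -0.909830, π⊥ = -9+5·β' ≈ -12.090170 ∉ [0.7, 1.7) ⇒ out
candidate 3: (m,n)=(-1,-4) → π∥ = -1-4·β ≈ -7.472136, π⊥ = -1-4·β' ≈ 1.472136 ∈ [0.7, 1.7) ⇒ IN Λ
candidate 4: (m,n)=(6,8) → π∥ = 6+8·β ≈ 18.944272, π⊥ = 6+8·β' ≈ 1.055728 ∈ [0.7, 1.7) ⇒ IN Λ
candidate 5: (m,n)=(-1,-3) → π∥ = -1-3·β ≈ -5.854102, π⊥ = -1-3·β' ≈ 0.854102 ∈ [0.7, 1.7) ⇒ IN Λ
candidate 6: (m,n)=(-2,-5) → π∥ = -2-5·β ≈ -10.090170, π⊥ = -2-5·β' ≈ 1.090170 ∈ [0.7, 1.7) ⇒ IN Λ
candidate 7: (m,n)=(-3,-5) → π∥ = -3-5·β ≈ -11.090170, π⊥ = -3-5·β' ≈ 0.090170 ∉ [0.7, 1.7) ⇒ out
candidate 8: (m,n)=(4,3) → π∥ = 4+3·β ≈ 8.854102, π⊥ = 4+3·β' ≈ 2.145898 ∉ [0.7, 1.7) ⇒ out

3, 4, 5, 6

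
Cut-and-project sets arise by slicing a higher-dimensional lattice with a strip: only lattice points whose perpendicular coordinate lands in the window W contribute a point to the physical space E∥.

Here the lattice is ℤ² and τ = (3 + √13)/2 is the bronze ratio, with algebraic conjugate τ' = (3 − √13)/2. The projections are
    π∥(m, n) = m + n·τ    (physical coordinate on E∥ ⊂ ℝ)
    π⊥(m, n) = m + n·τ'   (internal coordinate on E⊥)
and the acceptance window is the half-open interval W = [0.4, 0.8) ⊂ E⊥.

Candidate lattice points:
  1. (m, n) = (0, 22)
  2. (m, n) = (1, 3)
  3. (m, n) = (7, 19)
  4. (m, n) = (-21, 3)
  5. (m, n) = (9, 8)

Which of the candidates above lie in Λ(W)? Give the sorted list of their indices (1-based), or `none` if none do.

Compute τ' = (3−√13)/2 = -0.30278, so π⊥(m,n) = m -0.30278·n.
[1] lift (0,22): star map gives -6.66106; window check 0.4 ≤ -6.66106 < 0.8 is false → out
[2] lift (1,3): star map gives 0.09167; window check 0.4 ≤ 0.09167 < 0.8 is false → out
[3] lift (7,19): star map gives 1.24726; window check 0.4 ≤ 1.24726 < 0.8 is false → out
[4] lift (-21,3): star map gives -21.90833; window check 0.4 ≤ -21.90833 < 0.8 is false → out
[5] lift (9,8): star map gives 6.57779; window check 0.4 ≤ 6.57779 < 0.8 is false → out

none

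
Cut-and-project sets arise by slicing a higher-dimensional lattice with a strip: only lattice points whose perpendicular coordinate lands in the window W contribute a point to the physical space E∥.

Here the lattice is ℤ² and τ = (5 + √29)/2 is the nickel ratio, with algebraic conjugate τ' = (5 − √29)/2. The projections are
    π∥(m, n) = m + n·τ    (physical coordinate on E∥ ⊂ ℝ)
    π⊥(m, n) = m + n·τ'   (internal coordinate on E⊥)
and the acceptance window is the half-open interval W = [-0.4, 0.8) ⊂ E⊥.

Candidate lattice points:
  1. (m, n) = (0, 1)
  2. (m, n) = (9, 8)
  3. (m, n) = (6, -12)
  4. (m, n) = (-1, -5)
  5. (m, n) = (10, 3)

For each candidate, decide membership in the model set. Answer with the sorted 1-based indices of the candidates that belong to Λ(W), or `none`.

1, 4

Compute τ' = (5−√29)/2 = -0.192582, so π⊥(m,n) = m -0.192582·n.
#1 (0,1): internal coord 0 + (1)·τ' = -0.192582; -0.192582 ∈ [-0.4, 0.8) → IN Λ
#2 (9,8): internal coord 9 + (8)·τ' = +7.459341; +7.459341 ∉ [-0.4, 0.8) → out
#3 (6,-12): internal coord 6 + (-12)·τ' = +8.310989; +8.310989 ∉ [-0.4, 0.8) → out
#4 (-1,-5): internal coord -1 + (-5)·τ' = -0.037088; -0.037088 ∈ [-0.4, 0.8) → IN Λ
#5 (10,3): internal coord 10 + (3)·τ' = +9.422253; +9.422253 ∉ [-0.4, 0.8) → out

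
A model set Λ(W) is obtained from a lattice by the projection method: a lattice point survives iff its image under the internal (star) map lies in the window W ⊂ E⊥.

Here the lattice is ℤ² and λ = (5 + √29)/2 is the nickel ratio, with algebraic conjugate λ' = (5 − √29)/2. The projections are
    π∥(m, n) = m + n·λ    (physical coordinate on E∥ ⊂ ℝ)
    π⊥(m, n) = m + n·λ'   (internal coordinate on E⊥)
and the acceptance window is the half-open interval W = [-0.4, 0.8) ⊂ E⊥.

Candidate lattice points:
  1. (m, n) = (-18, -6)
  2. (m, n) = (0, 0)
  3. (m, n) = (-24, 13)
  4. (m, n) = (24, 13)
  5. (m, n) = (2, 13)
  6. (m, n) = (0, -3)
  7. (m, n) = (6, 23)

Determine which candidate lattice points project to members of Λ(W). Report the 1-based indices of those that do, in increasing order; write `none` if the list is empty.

2, 6

Numerically λ ≈ 5.192582 and λ' = −1/λ ≈ -0.192582.
[1] lift (-18,-6): star map gives -16.844506; window check -0.4 ≤ -16.844506 < 0.8 is false → out
[2] lift (0,0): star map gives 0.000000; window check -0.4 ≤ 0.000000 < 0.8 is true → IN Λ
[3] lift (-24,13): star map gives -26.503571; window check -0.4 ≤ -26.503571 < 0.8 is false → out
[4] lift (24,13): star map gives 21.496429; window check -0.4 ≤ 21.496429 < 0.8 is false → out
[5] lift (2,13): star map gives -0.503571; window check -0.4 ≤ -0.503571 < 0.8 is false → out
[6] lift (0,-3): star map gives 0.577747; window check -0.4 ≤ 0.577747 < 0.8 is true → IN Λ
[7] lift (6,23): star map gives 1.570605; window check -0.4 ≤ 1.570605 < 0.8 is false → out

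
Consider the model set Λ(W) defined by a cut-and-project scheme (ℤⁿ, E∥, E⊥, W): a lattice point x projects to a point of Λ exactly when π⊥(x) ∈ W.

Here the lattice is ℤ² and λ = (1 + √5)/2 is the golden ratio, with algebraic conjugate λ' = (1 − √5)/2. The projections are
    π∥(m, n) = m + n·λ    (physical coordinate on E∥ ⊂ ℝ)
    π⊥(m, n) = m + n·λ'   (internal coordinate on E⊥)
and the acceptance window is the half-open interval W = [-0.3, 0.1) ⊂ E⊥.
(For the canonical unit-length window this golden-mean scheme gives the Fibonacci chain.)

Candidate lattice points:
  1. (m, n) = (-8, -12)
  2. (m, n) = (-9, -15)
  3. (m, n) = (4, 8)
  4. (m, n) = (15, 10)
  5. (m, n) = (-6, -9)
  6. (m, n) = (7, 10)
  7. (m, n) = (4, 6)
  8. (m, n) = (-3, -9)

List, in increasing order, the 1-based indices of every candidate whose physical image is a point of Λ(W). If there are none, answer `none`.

Numerically λ ≈ 1.618034 and λ' = −1/λ ≈ -0.618034.
[1] lift (-8,-12): star map gives -0.583592; window check -0.3 ≤ -0.583592 < 0.1 is false → out
[2] lift (-9,-15): star map gives 0.270510; window check -0.3 ≤ 0.270510 < 0.1 is false → out
[3] lift (4,8): star map gives -0.944272; window check -0.3 ≤ -0.944272 < 0.1 is false → out
[4] lift (15,10): star map gives 8.819660; window check -0.3 ≤ 8.819660 < 0.1 is false → out
[5] lift (-6,-9): star map gives -0.437694; window check -0.3 ≤ -0.437694 < 0.1 is false → out
[6] lift (7,10): star map gives 0.819660; window check -0.3 ≤ 0.819660 < 0.1 is false → out
[7] lift (4,6): star map gives 0.291796; window check -0.3 ≤ 0.291796 < 0.1 is false → out
[8] lift (-3,-9): star map gives 2.562306; window check -0.3 ≤ 2.562306 < 0.1 is false → out

none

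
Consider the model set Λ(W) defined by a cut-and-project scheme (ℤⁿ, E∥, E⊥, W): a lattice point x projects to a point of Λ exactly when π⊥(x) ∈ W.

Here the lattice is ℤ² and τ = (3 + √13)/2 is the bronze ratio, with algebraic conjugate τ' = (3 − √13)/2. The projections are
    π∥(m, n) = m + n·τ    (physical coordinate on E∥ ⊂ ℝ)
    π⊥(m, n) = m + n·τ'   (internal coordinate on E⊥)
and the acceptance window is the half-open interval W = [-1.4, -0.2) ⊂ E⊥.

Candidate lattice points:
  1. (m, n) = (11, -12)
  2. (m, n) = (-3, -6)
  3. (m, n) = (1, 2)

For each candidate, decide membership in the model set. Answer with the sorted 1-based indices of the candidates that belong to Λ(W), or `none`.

τ' = (3−√13)/2 ≈ -0.3028.
candidate 1: (m,n)=(11,-12) → π∥ = 11-12·τ ≈ -28.6333, π⊥ = 11-12·τ' ≈ 14.6333 ∉ [-1.4, -0.2) ⇒ out
candidate 2: (m,n)=(-3,-6) → π∥ = -3-6·τ ≈ -22.8167, π⊥ = -3-6·τ' ≈ -1.1833 ∈ [-1.4, -0.2) ⇒ IN Λ
candidate 3: (m,n)=(1,2) → π∥ = 1+2·τ ≈ 7.6056, π⊥ = 1+2·τ' ≈ 0.3944 ∉ [-1.4, -0.2) ⇒ out

2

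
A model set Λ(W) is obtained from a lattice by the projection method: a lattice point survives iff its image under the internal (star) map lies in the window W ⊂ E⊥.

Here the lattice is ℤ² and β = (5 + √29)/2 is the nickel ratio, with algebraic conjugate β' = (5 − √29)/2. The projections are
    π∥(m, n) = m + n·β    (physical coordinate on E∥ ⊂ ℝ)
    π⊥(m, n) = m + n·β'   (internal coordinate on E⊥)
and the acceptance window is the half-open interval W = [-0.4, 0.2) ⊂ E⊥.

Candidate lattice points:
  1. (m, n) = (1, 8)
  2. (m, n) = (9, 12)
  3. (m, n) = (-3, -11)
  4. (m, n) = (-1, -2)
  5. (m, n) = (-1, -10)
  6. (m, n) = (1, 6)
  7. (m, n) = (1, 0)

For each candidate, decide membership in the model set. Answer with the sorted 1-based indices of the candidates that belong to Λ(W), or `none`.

6

β' = (5−√29)/2 ≈ -0.192582.
candidate 1: (m,n)=(1,8) → π∥ = 1+8·β ≈ 42.540659, π⊥ = 1+8·β' ≈ -0.540659 ∉ [-0.4, 0.2) ⇒ out
candidate 2: (m,n)=(9,12) → π∥ = 9+12·β ≈ 71.310989, π⊥ = 9+12·β' ≈ 6.689011 ∉ [-0.4, 0.2) ⇒ out
candidate 3: (m,n)=(-3,-11) → π∥ = -3-11·β ≈ -60.118406, π⊥ = -3-11·β' ≈ -0.881594 ∉ [-0.4, 0.2) ⇒ out
candidate 4: (m,n)=(-1,-2) → π∥ = -1-2·β ≈ -11.385165, π⊥ = -1-2·β' ≈ -0.614835 ∉ [-0.4, 0.2) ⇒ out
candidate 5: (m,n)=(-1,-10) → π∥ = -1-10·β ≈ -52.925824, π⊥ = -1-10·β' ≈ 0.925824 ∉ [-0.4, 0.2) ⇒ out
candidate 6: (m,n)=(1,6) → π∥ = 1+6·β ≈ 32.155494, π⊥ = 1+6·β' ≈ -0.155494 ∈ [-0.4, 0.2) ⇒ IN Λ
candidate 7: (m,n)=(1,0) → π∥ = 1+0·β ≈ 1.000000, π⊥ = 1+0·β' ≈ 1.000000 ∉ [-0.4, 0.2) ⇒ out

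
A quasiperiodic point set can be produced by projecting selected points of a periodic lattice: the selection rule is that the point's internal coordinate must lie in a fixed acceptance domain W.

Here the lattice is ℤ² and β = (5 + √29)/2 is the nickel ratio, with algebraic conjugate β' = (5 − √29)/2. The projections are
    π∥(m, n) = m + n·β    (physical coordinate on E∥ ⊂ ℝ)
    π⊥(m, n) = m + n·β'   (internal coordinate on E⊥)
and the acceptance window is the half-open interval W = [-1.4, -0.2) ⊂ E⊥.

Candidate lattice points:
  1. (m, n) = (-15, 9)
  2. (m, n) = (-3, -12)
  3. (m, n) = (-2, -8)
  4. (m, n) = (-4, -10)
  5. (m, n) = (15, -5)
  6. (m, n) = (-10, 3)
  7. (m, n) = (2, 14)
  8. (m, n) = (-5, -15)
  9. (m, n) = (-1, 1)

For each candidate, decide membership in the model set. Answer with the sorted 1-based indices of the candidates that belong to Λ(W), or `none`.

2, 3, 7, 9

Compute β' = (5−√29)/2 = -0.192582, so π⊥(m,n) = m -0.192582·n.
candidate 1: (m,n)=(-15,9) → π∥ = -15+9·β ≈ 31.733242, π⊥ = -15+9·β' ≈ -16.733242 ∉ [-1.4, -0.2) ⇒ out
candidate 2: (m,n)=(-3,-12) → π∥ = -3-12·β ≈ -65.310989, π⊥ = -3-12·β' ≈ -0.689011 ∈ [-1.4, -0.2) ⇒ IN Λ
candidate 3: (m,n)=(-2,-8) → π∥ = -2-8·β ≈ -43.540659, π⊥ = -2-8·β' ≈ -0.459341 ∈ [-1.4, -0.2) ⇒ IN Λ
candidate 4: (m,n)=(-4,-10) → π∥ = -4-10·β ≈ -55.925824, π⊥ = -4-10·β' ≈ -2.074176 ∉ [-1.4, -0.2) ⇒ out
candidate 5: (m,n)=(15,-5) → π∥ = 15-5·β ≈ -10.962912, π⊥ = 15-5·β' ≈ 15.962912 ∉ [-1.4, -0.2) ⇒ out
candidate 6: (m,n)=(-10,3) → π∥ = -10+3·β ≈ 5.577747, π⊥ = -10+3·β' ≈ -10.577747 ∉ [-1.4, -0.2) ⇒ out
candidate 7: (m,n)=(2,14) → π∥ = 2+14·β ≈ 74.696154, π⊥ = 2+14·β' ≈ -0.696154 ∈ [-1.4, -0.2) ⇒ IN Λ
candidate 8: (m,n)=(-5,-15) → π∥ = -5-15·β ≈ -82.888736, π⊥ = -5-15·β' ≈ -2.111264 ∉ [-1.4, -0.2) ⇒ out
candidate 9: (m,n)=(-1,1) → π∥ = -1+1·β ≈ 4.192582, π⊥ = -1+1·β' ≈ -1.192582 ∈ [-1.4, -0.2) ⇒ IN Λ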